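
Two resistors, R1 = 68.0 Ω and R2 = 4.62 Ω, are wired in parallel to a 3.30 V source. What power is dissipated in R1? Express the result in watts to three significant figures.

0.160 W

The supply voltage appears across each parallel branch — just use P = V²/R1.
P_R1 = V² / R1 = (3.30)² / 68.0 Ω = 0.1601 W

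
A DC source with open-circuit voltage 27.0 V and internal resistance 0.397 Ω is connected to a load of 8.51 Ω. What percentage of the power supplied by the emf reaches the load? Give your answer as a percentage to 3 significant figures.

η = P_load/(P_load+P_int) = I²R/(I²R+I²r) = R/(R+r) — the I² cancels for series elements.
η = R / (R + r) = 8.51 / (8.51 + 0.397) = 0.9554

95.5 %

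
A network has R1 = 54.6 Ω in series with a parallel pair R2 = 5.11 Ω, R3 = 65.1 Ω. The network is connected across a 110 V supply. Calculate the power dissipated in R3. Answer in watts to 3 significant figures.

Reduce the parallel pair to R_p first; the network is then a simple series string.
R_p = (5.11×65.1)/(5.11+65.1) = 4.738 Ω
R_total = 54.6 + 4.738 = 59.34 Ω
I = V / R_total = 110 / 59.34 = 1.854 A
Voltage across the parallel pair: V_p = I × R_p = 1.854 × 4.738 = 8.783 V
R3 is across V_p, so use P = V²/R for that branch.
P_R3 = (8.783)² / 65.1 = 1.185 W

1.19 W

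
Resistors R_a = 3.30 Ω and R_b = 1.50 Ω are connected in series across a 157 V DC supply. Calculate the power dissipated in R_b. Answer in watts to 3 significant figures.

1600 W

The current is common to all series resistors; compute it, then apply P = I²R for the target.
R_total = 3.30 + 1.50 = 4.800 Ω
I = V / R_total = 157 / 4.800 = 32.71 A
P_R_b = I² × R_b = (32.71)² × 1.50 = 1605 W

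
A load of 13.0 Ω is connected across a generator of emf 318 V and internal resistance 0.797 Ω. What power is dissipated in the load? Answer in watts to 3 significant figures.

Load and internal resistance form a series loop — compute the loop current, then the load power via I²R.
I = ε / (r + R) = 318 / (0.797 + 13.0) = 23.05 A
P_load = I² R = (23.05)² × 13.0 = 6906 W

6910 W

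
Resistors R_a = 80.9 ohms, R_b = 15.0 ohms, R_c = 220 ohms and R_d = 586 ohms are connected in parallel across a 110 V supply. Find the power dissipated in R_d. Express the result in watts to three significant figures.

Each parallel branch sees the full supply voltage, so P = V²/R applies directly to the target branch.
P_R_d = V² / R_d = (110)² / 586 Ω = 20.65 W

20.6 W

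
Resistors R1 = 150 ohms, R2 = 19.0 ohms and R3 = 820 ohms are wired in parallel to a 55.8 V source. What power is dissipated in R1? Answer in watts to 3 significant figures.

20.8 W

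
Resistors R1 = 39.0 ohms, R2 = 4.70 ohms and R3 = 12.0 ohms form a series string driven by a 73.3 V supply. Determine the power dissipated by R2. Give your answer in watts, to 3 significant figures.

Since the resistors are in series they all carry the loop current I = V/R_total; the power in any one is I²R.
R_total = 39.0 + 4.70 + 12.0 = 55.70 Ω
I = V / R_total = 73.3 / 55.70 = 1.316 A
P_R2 = I² × R2 = (1.316)² × 4.70 = 8.139 W

8.14 W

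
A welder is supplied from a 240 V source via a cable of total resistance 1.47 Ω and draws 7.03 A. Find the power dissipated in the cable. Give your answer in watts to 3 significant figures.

72.6 W

Line loss is just I²R for the cable — we know both I and R_line directly.
The cable carries the full 7.03 A.
P_line = I² R_line = (7.030)² × 1.47 = 72.65 W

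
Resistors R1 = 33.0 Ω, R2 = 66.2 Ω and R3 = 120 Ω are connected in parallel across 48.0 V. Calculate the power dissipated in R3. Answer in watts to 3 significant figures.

19.2 W

The supply voltage appears across each parallel branch — just use P = V²/R3.
P_R3 = V² / R3 = (48.0)² / 120 Ω = 19.20 W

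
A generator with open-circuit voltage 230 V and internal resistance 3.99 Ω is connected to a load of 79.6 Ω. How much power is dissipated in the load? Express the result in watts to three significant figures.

603 W

Find the circuit current first, then P = I²R for the load (series elements share I).
I = ε / (r + R) = 230 / (3.99 + 79.6) = 2.752 A
P_load = I² R = (2.752)² × 79.6 = 602.6 W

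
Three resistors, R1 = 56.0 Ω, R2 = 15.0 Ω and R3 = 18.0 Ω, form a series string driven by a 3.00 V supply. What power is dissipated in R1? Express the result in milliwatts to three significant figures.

63.6 mW

In a series string the same current flows through every resistor — find that current, then P = I²R for the one we want.
R_total = 56.0 + 15.0 + 18.0 = 89.00 Ω
I = V / R_total = 3.00 / 89.00 = 0.03371 A
P_R1 = I² × R1 = (0.03371)² × 56.0 = 0.06363 W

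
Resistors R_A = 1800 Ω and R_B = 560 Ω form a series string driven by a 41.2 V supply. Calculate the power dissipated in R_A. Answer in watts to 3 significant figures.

0.549 W

Series elements share the same current, so find I first, then use P = I²R.
R_total = 1800 + 560 = 2360 Ω
I = V / R_total = 41.2 / 2360 = 0.01746 A
P_R_A = I² × R_A = (0.01746)² × 1800 = 0.5486 W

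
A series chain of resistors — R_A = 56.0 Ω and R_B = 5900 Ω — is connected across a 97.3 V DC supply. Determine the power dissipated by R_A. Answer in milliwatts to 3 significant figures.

14.9 mW

The current is common to all series resistors; compute it, then apply P = I²R for the target.
R_total = 56.0 + 5900 = 5956 Ω
I = V / R_total = 97.3 / 5956 = 0.01634 A
P_R_A = I² × R_A = (0.01634)² × 56.0 = 0.01495 W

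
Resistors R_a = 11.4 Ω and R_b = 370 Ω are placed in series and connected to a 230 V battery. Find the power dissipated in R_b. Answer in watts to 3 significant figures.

135 W

The current is common to all series resistors; compute it, then apply P = I²R for the target.
R_total = 11.4 + 370 = 381.4 Ω
I = V / R_total = 230 / 381.4 = 0.6030 A
P_R_b = I² × R_b = (0.6030)² × 370 = 134.6 W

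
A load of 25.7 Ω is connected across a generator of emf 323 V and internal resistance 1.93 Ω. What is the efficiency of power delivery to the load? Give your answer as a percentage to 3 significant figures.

η = P_load/(P_load+P_int) = I²R/(I²R+I²r) = R/(R+r) — the I² cancels for series elements.
η = R / (R + r) = 25.7 / (25.7 + 1.93) = 0.9301

93.0 %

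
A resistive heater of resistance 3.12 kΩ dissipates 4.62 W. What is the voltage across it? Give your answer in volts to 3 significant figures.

120 V

Inverting the appropriate power form: V = √(P R).
V = √(4.62 × 3120) = 120.1 V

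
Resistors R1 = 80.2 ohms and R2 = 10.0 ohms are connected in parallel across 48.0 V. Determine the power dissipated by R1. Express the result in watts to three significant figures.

The supply voltage appears across each parallel branch — just use P = V²/R1.
P_R1 = V² / R1 = (48.0)² / 80.2 Ω = 28.73 W

28.7 W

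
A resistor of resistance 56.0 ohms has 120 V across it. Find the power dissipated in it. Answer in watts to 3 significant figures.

257 W

We know the drop across the element and its resistance — P = V²/R, one step.
P = (120 V)² / 56.0 Ω = 257.1 W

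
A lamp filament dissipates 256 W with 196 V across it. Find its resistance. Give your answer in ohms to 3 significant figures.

Inverting the appropriate power form: R = V² / P.
R = (196)² / 256 = 150.1 Ω

150 Ω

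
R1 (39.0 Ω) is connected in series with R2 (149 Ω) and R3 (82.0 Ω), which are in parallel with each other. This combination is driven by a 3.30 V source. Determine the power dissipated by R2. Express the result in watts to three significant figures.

0.0242 W

Replace R2 and R3 with their parallel equivalent so the circuit becomes R1 in series with R_p.
R_p = (149×82.0)/(149+82.0) = 52.89 Ω
R_total = 39.0 + 52.89 = 91.89 Ω
I = V / R_total = 3.30 / 91.89 = 0.03591 A
Voltage across the parallel pair: V_p = I × R_p = 0.03591 × 52.89 = 1.899 V
With V_p across R2, its power is V_p²/R2.
P_R2 = (1.899)² / 149 = 0.02421 W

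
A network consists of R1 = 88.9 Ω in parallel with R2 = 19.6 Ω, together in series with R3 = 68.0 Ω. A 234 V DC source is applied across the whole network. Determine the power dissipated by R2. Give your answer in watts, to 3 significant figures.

102 W

Combine R1 and R2 into their parallel equivalent first, reducing the network to two series resistors.
R_p = (88.9×19.6)/(88.9+19.6) = 16.06 Ω
R_total = R_p + 68.0 = 16.06 + 68.0 = 84.06 Ω
I = V / R_total = 234 / 84.06 = 2.784 A
Voltage across the parallel pair: V_p = I × R_p = 2.784 × 16.06 = 44.71 V
Use P = V²/R for R2 with V = V_p.
P_R2 = (44.71)² / 19.6 = 102.0 W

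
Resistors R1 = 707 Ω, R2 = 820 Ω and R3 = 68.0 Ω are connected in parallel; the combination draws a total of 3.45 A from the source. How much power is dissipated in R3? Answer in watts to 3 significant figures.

582 W

The branches share the same voltage, but only the total current is given — find V from the equivalent resistance first.
1/R_eq = 1/707 + 1/820 + 1/68.0 ⇒ R_eq = 57.67 Ω
V = I_total × R_eq = 3.450 × 57.67 = 199.0 V
P_R3 = V² / R3 = (199.0)² / 68.0 = 582.2 W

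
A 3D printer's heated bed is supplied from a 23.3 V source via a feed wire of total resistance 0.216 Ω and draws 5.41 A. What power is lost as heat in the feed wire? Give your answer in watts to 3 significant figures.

6.32 W

Only the current and the line resistance are needed for the I²R loss.
The feed wire carries the full 5.41 A.
P_line = I² R_line = (5.410)² × 0.216 = 6.322 W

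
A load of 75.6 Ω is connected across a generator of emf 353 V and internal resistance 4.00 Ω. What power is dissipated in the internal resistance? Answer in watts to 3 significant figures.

r is in series with the load, so it carries the full circuit current — the loss in it is I²r.
I = ε / (r + R) = 353 / (4.00 + 75.6) = 4.435 A
P_int = I² r = (4.435)² × 4.00 = 78.67 W

78.7 W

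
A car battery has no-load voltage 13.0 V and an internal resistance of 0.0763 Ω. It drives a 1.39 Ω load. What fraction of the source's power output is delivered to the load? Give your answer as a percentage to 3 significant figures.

94.8 %

η = P_load/(P_load+P_int) = I²R/(I²R+I²r) = R/(R+r) — the I² cancels for series elements.
η = R / (R + r) = 1.39 / (1.39 + 0.0763) = 0.9480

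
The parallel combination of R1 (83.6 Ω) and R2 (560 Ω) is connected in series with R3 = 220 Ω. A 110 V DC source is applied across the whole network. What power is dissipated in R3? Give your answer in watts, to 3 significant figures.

31.1 W

Reduce the parallel combination to a single R_p; the circuit then becomes R_p in series with the remaining resistor.
R_p = (83.6×560)/(83.6+560) = 72.74 Ω
R_total = R_p + 220 = 72.74 + 220 = 292.7 Ω
I = V / R_total = 110 / 292.7 = 0.3758 A
R3 is the series element, so its power is I²R.
P_R3 = (0.3758)² × 220 = 31.06 W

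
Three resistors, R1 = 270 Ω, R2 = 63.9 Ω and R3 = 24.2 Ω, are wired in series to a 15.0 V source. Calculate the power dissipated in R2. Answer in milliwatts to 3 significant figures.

112 mW

Series elements share the same current, so find I first, then use P = I²R.
R_total = 270 + 63.9 + 24.2 = 358.1 Ω
I = V / R_total = 15.0 / 358.1 = 0.04189 A
P_R2 = I² × R2 = (0.04189)² × 63.9 = 0.1121 W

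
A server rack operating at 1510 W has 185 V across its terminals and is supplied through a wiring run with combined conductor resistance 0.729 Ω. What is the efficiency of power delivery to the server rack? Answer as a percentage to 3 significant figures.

I = P / V = 1510 / 185 = 8.162 A through the wiring run.
P_line = I² R_line = (8.162)² × 0.729 = 48.57 W
P_source = P_load + P_line = 1510 + 48.57 = 1559 W
η = P_load / P_source = 1510 / 1559 = 0.9688

96.9 %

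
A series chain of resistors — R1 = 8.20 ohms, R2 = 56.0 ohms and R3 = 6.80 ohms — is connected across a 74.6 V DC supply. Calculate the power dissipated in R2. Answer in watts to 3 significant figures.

61.8 W

Every series element carries the same I. Get I from the total resistance, then P = I² × R2.
R_total = 8.20 + 56.0 + 6.80 = 71.00 Ω
I = V / R_total = 74.6 / 71.00 = 1.051 A
P_R2 = I² × R2 = (1.051)² × 56.0 = 61.82 W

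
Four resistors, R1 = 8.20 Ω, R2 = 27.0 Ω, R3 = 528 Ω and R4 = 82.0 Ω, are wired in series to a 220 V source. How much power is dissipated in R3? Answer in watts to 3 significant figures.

61.4 W

Since the resistors are in series they all carry the loop current I = V/R_total; the power in any one is I²R.
R_total = 8.20 + 27.0 + 528 + 82.0 = 645.2 Ω
I = V / R_total = 220 / 645.2 = 0.3410 A
P_R3 = I² × R3 = (0.3410)² × 528 = 61.39 W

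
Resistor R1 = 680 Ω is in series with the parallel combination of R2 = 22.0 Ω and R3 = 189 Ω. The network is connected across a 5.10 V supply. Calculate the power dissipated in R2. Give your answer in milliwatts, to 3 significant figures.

Collapse R2‖R3 to a single equivalent, reducing the network to two series elements.
R_p = (22.0×189)/(22.0+189) = 19.71 Ω
R_total = 680 + 19.71 = 699.7 Ω
I = V / R_total = 5.10 / 699.7 = 0.007289 A
Voltage across the parallel pair: V_p = I × R_p = 0.007289 × 19.71 = 0.1436 V
R2 sees V_p directly, so P = V_p² / R2.
P_R2 = (0.1436)² / 22.0 = 0.0009378 W

0.938 mW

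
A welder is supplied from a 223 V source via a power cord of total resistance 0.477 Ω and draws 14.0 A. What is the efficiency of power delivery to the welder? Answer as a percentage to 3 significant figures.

The power cord carries the full 14.0 A.
P_line = I² R_line = (14.00)² × 0.477 = 93.49 W
P_source = V I = 223 × 14.00 = 3122 W; P_load = 3029 W
η = P_load / P_source = 3029 / 3122 = 0.9701

97.0 %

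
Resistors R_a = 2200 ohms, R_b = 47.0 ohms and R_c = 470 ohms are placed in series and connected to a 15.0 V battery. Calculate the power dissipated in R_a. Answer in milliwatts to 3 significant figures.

67.1 mW

Since the resistors are in series they all carry the loop current I = V/R_total; the power in any one is I²R.
R_total = 2200 + 47.0 + 470 = 2717 Ω
I = V / R_total = 15.0 / 2717 = 0.005521 A
P_R_a = I² × R_a = (0.005521)² × 2200 = 0.06705 W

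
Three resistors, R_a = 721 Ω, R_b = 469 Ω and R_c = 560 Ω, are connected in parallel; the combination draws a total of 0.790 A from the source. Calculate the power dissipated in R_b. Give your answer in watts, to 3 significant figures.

Only the total current is stated, so first find the parallel equivalent to get the voltage across the combination.
1/R_eq = 1/721 + 1/469 + 1/560 ⇒ R_eq = 188.5 Ω
V = I_total × R_eq = 0.7900 × 188.5 = 148.9 V
P_R_b = V² / R_b = (148.9)² / 469 = 47.29 W

47.3 W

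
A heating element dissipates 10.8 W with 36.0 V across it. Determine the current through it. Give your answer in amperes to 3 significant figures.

From P = V I = I²R = V²/R, with the two given quantities we get I = P / V.
I = 10.8 / 36.0 = 0.3000 A

0.300 A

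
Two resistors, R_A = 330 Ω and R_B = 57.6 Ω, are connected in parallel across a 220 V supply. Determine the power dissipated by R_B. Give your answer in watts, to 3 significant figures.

Each parallel branch sees the full supply voltage, so P = V²/R applies directly to the target branch.
P_R_B = V² / R_B = (220)² / 57.6 Ω = 840.3 W

840 W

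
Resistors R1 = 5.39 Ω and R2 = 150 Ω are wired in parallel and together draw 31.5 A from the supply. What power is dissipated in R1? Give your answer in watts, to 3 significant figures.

4980 W

We need the common branch voltage; get it from I_total × R_eq, then P = V²/R for the branch.
1/R_eq = 1/5.39 + 1/150 ⇒ R_eq = 5.203 Ω
V = I_total × R_eq = 31.50 × 5.203 = 163.9 V
P_R1 = V² / R1 = (163.9)² / 5.39 = 4984 W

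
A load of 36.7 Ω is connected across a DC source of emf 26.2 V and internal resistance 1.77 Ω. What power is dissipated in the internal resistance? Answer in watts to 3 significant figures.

0.821 W

The internal resistance carries the same current as the load; P_int = I²r.
I = ε / (r + R) = 26.2 / (1.77 + 36.7) = 0.6811 A
P_int = I² r = (0.6811)² × 1.77 = 0.8210 W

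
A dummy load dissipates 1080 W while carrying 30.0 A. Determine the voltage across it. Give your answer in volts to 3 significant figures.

Rearranging the power relation for the two known quantities gives V = P / I.
V = 1080 / 30.00 = 36.00 V

36.0 V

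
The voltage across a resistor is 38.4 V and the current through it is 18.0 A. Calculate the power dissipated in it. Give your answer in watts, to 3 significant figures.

691 W

Both the voltage across and the current through the element are known, so P = V I applies directly.
P = 38.4 V × 18.00 A = 691.2 W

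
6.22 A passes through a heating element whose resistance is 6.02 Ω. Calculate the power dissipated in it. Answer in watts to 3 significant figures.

The current through and the resistance of the element are both given; use P = I²R.
P = (6.220 A)² × 6.02 Ω = 232.9 W

233 W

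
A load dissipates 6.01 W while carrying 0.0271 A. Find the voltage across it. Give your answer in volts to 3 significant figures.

222 V

The two known quantities fix the third via V = P / I.
V = 6.01 / 0.02710 = 221.8 V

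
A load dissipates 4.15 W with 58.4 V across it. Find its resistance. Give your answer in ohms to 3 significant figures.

822 Ω

The two known quantities fix the third via R = V² / P.
R = (58.4)² / 4.15 = 821.8 Ω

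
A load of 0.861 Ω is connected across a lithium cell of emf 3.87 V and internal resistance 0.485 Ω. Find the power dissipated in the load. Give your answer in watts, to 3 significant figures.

With r and R in series, I = ε/(r+R); the load dissipates I²R.
I = ε / (r + R) = 3.87 / (0.485 + 0.861) = 2.875 A
P_load = I² R = (2.875)² × 0.861 = 7.118 W

7.12 W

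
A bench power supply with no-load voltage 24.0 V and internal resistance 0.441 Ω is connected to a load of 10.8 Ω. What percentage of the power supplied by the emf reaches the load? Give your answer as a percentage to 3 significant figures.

η = P_load/(P_load+P_int) = I²R/(I²R+I²r) = R/(R+r) — the I² cancels for series elements.
η = R / (R + r) = 10.8 / (10.8 + 0.441) = 0.9608

96.1 %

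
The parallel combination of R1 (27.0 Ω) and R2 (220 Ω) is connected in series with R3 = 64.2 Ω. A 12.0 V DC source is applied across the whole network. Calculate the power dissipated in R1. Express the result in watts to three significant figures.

Reduce the parallel combination to a single R_p; the circuit then becomes R_p in series with the remaining resistor.
R_p = (27.0×220)/(27.0+220) = 24.05 Ω
R_total = R_p + 64.2 = 24.05 + 64.2 = 88.25 Ω
I = V / R_total = 12.0 / 88.25 = 0.1360 A
Voltage across the parallel pair: V_p = I × R_p = 0.1360 × 24.05 = 3.270 V
R1 has V_p across it, so P = V_p²/R1.
P_R1 = (3.270)² / 27.0 = 0.3961 W

0.396 W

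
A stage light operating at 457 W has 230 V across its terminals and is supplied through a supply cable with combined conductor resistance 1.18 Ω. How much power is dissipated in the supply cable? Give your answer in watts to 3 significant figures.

4.66 W

The supply cable and load are in series, so the same current flows in both; the loss is I²R_line.
I = P / V = 457 / 230 = 1.987 A through the supply cable.
P_line = I² R_line = (1.987)² × 1.18 = 4.659 W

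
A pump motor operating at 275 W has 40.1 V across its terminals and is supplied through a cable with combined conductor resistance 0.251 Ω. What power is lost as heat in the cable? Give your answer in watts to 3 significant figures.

11.8 W

The cable is a series resistance carrying the load current; its dissipation is I²R_line.
I = P / V = 275 / 40.1 = 6.858 A through the cable.
P_line = I² R_line = (6.858)² × 0.251 = 11.80 W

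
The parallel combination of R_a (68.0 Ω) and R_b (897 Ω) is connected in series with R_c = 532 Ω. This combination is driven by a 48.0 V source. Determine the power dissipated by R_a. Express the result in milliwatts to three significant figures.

Collapse the R_a‖R_b pair into one equivalent R_p; then R_p and R_c form a series string.
R_p = (68.0×897)/(68.0+897) = 63.21 Ω
R_total = R_p + 532 = 63.21 + 532 = 595.2 Ω
I = V / R_total = 48.0 / 595.2 = 0.08064 A
Voltage across the parallel pair: V_p = I × R_p = 0.08064 × 63.21 = 5.097 V
R_a sits across V_p; its power is V_p²/R.
P_R_a = (5.097)² / 68.0 = 0.3821 W

382 mW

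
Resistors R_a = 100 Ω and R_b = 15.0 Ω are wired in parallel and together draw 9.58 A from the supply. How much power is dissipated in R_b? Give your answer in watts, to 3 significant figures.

1040 W

We need the common branch voltage; get it from I_total × R_eq, then P = V²/R for the branch.
1/R_eq = 1/100 + 1/15.0 ⇒ R_eq = 13.04 Ω
V = I_total × R_eq = 9.580 × 13.04 = 125.0 V
P_R_b = V² / R_b = (125.0)² / 15.0 = 1041 W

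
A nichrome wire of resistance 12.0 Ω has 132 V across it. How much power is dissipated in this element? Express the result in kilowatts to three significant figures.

Voltage and resistance are given, so P = V²/R is the one-step route.
P = (132 V)² / 12.0 Ω = 1452 W

1.45 kW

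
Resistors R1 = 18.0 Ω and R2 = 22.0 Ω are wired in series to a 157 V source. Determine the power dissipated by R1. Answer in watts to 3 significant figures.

277 W

Series elements share the same current, so find I first, then use P = I²R.
R_total = 18.0 + 22.0 = 40.00 Ω
I = V / R_total = 157 / 40.00 = 3.925 A
P_R1 = I² × R1 = (3.925)² × 18.0 = 277.3 W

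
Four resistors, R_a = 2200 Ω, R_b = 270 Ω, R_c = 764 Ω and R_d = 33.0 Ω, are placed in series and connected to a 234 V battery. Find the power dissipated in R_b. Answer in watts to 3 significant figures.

1.39 W

In a series string the same current flows through every resistor — find that current, then P = I²R for the one we want.
R_total = 2200 + 270 + 764 + 33.0 = 3267 Ω
I = V / R_total = 234 / 3267 = 0.07163 A
P_R_b = I² × R_b = (0.07163)² × 270 = 1.385 W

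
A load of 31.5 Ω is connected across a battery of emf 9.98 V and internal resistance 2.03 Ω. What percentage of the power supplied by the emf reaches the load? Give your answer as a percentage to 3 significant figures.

93.9 %

Efficiency is P_load / P_total. With a series r and R sharing the same I, P = I²R for each, so η = R/(R+r).
η = R / (R + r) = 31.5 / (31.5 + 2.03) = 0.9395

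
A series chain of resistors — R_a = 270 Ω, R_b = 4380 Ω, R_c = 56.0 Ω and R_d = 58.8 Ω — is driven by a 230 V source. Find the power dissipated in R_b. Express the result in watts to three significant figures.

10.2 W

Every series element carries the same I. Get I from the total resistance, then P = I² × R_b.
R_total = 270 + 4380 + 56.0 + 58.8 = 4765 Ω
I = V / R_total = 230 / 4765 = 0.04827 A
P_R_b = I² × R_b = (0.04827)² × 4380 = 10.21 W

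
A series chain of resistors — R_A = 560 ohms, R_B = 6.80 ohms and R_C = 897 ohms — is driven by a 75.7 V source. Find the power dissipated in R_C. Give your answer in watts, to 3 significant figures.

2.40 W

Since the resistors are in series they all carry the loop current I = V/R_total; the power in any one is I²R.
R_total = 560 + 6.80 + 897 = 1464 Ω
I = V / R_total = 75.7 / 1464 = 0.05171 A
P_R_C = I² × R_C = (0.05171)² × 897 = 2.399 W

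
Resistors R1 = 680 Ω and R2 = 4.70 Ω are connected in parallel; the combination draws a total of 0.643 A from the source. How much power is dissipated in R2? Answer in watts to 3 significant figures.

Only the total current is stated, so first find the parallel equivalent to get the voltage across the combination.
1/R_eq = 1/680 + 1/4.70 ⇒ R_eq = 4.668 Ω
V = I_total × R_eq = 0.6430 × 4.668 = 3.001 V
P_R2 = V² / R2 = (3.001)² / 4.70 = 1.917 W

1.92 W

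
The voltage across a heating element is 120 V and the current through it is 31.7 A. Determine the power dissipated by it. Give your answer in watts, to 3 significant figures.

Since both terminal voltage and current are stated, P = V I gives the power in one step.
P = 120 V × 31.70 A = 3804 W

3800 W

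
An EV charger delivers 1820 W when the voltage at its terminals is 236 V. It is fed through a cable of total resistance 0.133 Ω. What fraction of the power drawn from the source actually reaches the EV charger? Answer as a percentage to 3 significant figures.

I = P / V = 1820 / 236 = 7.712 A through the cable.
P_line = I² R_line = (7.712)² × 0.133 = 7.910 W
P_source = P_load + P_line = 1820 + 7.910 = 1828 W
η = P_load / P_source = 1820 / 1828 = 0.9957

99.6 %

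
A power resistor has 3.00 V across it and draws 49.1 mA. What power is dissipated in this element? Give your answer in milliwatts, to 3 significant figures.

147 mW

V and I are known directly — P = V I, no intermediate step needed.
P = 3.00 V × 0.04910 A = 0.1473 W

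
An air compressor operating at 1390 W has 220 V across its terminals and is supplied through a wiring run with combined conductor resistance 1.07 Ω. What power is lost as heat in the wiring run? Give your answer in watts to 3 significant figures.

The wiring run is a series resistance carrying the load current; its dissipation is I²R_line.
I = P / V = 1390 / 220 = 6.318 A through the wiring run.
P_line = I² R_line = (6.318)² × 1.07 = 42.71 W

42.7 W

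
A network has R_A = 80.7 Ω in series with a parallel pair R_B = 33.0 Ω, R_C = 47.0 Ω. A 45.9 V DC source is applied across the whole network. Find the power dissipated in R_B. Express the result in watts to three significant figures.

2.40 W

Replace R_B and R_C with their parallel equivalent so the circuit becomes R_A in series with R_p.
R_p = (33.0×47.0)/(33.0+47.0) = 19.39 Ω
R_total = 80.7 + 19.39 = 100.1 Ω
I = V / R_total = 45.9 / 100.1 = 0.4586 A
Voltage across the parallel pair: V_p = I × R_p = 0.4586 × 19.39 = 8.891 V
R_B sees V_p directly, so P = V_p² / R_B.
P_R_B = (8.891)² / 33.0 = 2.395 W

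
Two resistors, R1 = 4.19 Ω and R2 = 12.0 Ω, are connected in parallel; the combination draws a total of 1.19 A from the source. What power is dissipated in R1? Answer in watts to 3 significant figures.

Only the total current is stated, so first find the parallel equivalent to get the voltage across the combination.
1/R_eq = 1/4.19 + 1/12.0 ⇒ R_eq = 3.106 Ω
V = I_total × R_eq = 1.190 × 3.106 = 3.696 V
P_R1 = V² / R1 = (3.696)² / 4.19 = 3.260 W

3.26 W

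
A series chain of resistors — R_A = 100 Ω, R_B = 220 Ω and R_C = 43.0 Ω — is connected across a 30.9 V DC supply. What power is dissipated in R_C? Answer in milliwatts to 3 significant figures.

312 mW

Since the resistors are in series they all carry the loop current I = V/R_total; the power in any one is I²R.
R_total = 100 + 220 + 43.0 = 363.0 Ω
I = V / R_total = 30.9 / 363.0 = 0.08512 A
P_R_C = I² × R_C = (0.08512)² × 43.0 = 0.3116 W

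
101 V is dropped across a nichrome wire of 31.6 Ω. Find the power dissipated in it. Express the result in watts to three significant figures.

323 W

V and R are stated; P = V²/R avoids computing the current.
P = (101 V)² / 31.6 Ω = 322.8 W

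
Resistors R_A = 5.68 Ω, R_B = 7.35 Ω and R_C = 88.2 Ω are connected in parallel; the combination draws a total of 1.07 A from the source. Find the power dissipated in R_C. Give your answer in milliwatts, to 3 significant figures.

124 mW

The branches share the same voltage, but only the total current is given — find V from the equivalent resistance first.
1/R_eq = 1/5.68 + 1/7.35 + 1/88.2 ⇒ R_eq = 3.092 Ω
V = I_total × R_eq = 1.070 × 3.092 = 3.308 V
P_R_C = V² / R_C = (3.308)² / 88.2 = 0.1241 W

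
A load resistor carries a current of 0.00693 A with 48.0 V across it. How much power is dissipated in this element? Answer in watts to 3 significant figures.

Since both terminal voltage and current are stated, P = V I gives the power in one step.
P = 48.0 V × 0.006930 A = 0.3326 W

0.333 W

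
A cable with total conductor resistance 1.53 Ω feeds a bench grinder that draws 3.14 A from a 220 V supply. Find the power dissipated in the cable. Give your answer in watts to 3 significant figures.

15.1 W

Line loss is just I²R for the cable — we know both I and R_line directly.
The cable carries the full 3.14 A.
P_line = I² R_line = (3.140)² × 1.53 = 15.09 W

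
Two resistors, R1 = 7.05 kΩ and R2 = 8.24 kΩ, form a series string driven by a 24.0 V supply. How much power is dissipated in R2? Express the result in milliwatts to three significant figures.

The current is common to all series resistors; compute it, then apply P = I²R for the target.
R_total = (7.05 + 8.24) kΩ = 15290 Ω
I = V / R_total = 24.0 / 15290 = 0.001570 A
P_R2 = I² × R2 = (0.001570)² × 8240 = 0.02030 W

20.3 mW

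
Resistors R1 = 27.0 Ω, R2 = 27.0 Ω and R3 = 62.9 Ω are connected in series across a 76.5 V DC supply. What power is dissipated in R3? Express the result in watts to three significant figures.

26.9 W

Every series element carries the same I. Get I from the total resistance, then P = I² × R3.
R_total = 27.0 + 27.0 + 62.9 = 116.9 Ω
I = V / R_total = 76.5 / 116.9 = 0.6544 A
P_R3 = I² × R3 = (0.6544)² × 62.9 = 26.94 W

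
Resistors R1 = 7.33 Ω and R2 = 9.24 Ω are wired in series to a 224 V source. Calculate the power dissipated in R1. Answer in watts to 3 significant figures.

1340 W

Since the resistors are in series they all carry the loop current I = V/R_total; the power in any one is I²R.
R_total = 7.33 + 9.24 = 16.57 Ω
I = V / R_total = 224 / 16.57 = 13.52 A
P_R1 = I² × R1 = (13.52)² × 7.33 = 1340 W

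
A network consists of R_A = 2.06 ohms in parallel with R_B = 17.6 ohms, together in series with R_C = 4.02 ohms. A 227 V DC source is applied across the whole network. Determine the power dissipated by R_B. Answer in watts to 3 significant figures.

290 W

First find R_p for the parallel pair, then treat R_p + R_C as a series loop.
R_p = (2.06×17.6)/(2.06+17.6) = 1.844 Ω
R_total = R_p + 4.02 = 1.844 + 4.02 = 5.864 Ω
I = V / R_total = 227 / 5.864 = 38.71 A
Voltage across the parallel pair: V_p = I × R_p = 38.71 × 1.844 = 71.39 V
R_B sits across V_p; its power is V_p²/R.
P_R_B = (71.39)² / 17.6 = 289.5 W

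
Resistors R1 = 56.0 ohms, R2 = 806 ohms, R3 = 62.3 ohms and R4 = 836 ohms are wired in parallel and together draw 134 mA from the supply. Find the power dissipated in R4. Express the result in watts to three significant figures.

0.0163 W

Parallel branches share V, not I — compute V via R_eq, then use V²/R for the target branch.
1/R_eq = 1/56.0 + 1/806 + 1/62.3 + 1/836 ⇒ R_eq = 27.51 Ω
V = I_total × R_eq = 0.1340 × 27.51 = 3.687 V
P_R4 = V² / R4 = (3.687)² / 836 = 0.01626 W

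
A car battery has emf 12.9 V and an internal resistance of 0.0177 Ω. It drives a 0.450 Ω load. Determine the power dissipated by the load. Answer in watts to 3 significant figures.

Load and internal resistance form a series loop — compute the loop current, then the load power via I²R.
I = ε / (r + R) = 12.9 / (0.0177 + 0.450) = 27.58 A
P_load = I² R = (27.58)² × 0.450 = 342.3 W

342 W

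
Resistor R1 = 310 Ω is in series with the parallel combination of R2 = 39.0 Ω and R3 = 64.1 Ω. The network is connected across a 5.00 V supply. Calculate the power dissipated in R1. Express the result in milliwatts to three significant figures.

First combine the parallel branches into one equivalent R_p, then R1 + R_p is a series pair.
R_p = (39.0×64.1)/(39.0+64.1) = 24.25 Ω
R_total = 310 + 24.25 = 334.2 Ω
I = V / R_total = 5.00 / 334.2 = 0.01496 A
R1 is in the main series path, so its power is I²R1.
P_R1 = (0.01496)² × 310 = 0.06937 W

69.4 mW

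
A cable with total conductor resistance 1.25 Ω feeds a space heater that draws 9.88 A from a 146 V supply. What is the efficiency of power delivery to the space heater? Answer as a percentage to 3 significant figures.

The cable carries the full 9.88 A.
P_line = I² R_line = (9.880)² × 1.25 = 122.0 W
P_source = V I = 146 × 9.880 = 1442 W; P_load = 1320 W
η = P_load / P_source = 1320 / 1442 = 0.9154

91.5 %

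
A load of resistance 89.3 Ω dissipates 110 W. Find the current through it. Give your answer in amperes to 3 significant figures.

Rearranging the power relation for the two known quantities gives I = √(P / R).
I = √(110 / 89.3) = 1.110 A

1.11 A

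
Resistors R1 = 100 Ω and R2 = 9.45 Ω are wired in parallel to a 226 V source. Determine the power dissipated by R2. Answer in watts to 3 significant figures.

5400 W

Every branch has 226 V across it, so for R2 the power is simply V²/R.
P_R2 = V² / R2 = (226)² / 9.45 Ω = 5405 W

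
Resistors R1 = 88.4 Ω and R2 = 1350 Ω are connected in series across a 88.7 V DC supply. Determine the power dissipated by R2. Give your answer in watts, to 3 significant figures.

5.13 W

Series elements share the same current, so find I first, then use P = I²R.
R_total = 88.4 + 1350 = 1438 Ω
I = V / R_total = 88.7 / 1438 = 0.06167 A
P_R2 = I² × R2 = (0.06167)² × 1350 = 5.134 W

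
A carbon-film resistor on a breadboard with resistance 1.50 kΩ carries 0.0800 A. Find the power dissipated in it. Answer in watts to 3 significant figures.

The current through and the resistance of the element are both given; use P = I²R.
P = (0.08000 A)² × 1500 Ω = 9.600 W

9.60 W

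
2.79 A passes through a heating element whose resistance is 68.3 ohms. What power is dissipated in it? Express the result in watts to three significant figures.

532 W

Knowing I and R, the power is just I²R — no need to find V first.
P = (2.790 A)² × 68.3 Ω = 531.7 W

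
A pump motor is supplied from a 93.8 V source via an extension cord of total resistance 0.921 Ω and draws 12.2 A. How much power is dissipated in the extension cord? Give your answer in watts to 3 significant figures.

137 W

Line loss is just I²R for the cable — we know both I and R_line directly.
The extension cord carries the full 12.2 A.
P_line = I² R_line = (12.20)² × 0.921 = 137.1 W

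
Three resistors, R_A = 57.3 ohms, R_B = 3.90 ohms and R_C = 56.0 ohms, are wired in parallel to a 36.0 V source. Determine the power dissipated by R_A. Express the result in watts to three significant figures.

22.6 W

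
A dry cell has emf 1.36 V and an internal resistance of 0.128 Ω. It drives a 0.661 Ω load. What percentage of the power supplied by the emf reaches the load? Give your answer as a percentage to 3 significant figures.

83.8 %

Both r and R carry the same current, so the power split is just the resistance split: η = R/(R+r).
η = R / (R + r) = 0.661 / (0.661 + 0.128) = 0.8378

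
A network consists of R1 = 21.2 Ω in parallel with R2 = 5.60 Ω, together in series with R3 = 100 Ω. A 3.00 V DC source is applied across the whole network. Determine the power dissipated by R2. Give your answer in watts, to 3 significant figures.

Collapse the R1‖R2 pair into one equivalent R_p; then R_p and R3 form a series string.
R_p = (21.2×5.60)/(21.2+5.60) = 4.430 Ω
R_total = R_p + 100 = 4.430 + 100 = 104.4 Ω
I = V / R_total = 3.00 / 104.4 = 0.02873 A
Voltage across the parallel pair: V_p = I × R_p = 0.02873 × 4.430 = 0.1273 V
R2 sits across V_p; its power is V_p²/R.
P_R2 = (0.1273)² / 5.60 = 0.002892 W

0.00289 W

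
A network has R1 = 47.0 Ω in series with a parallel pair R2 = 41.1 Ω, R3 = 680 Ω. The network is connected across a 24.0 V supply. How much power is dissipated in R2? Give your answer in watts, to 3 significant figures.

Replace R2 and R3 with their parallel equivalent so the circuit becomes R1 in series with R_p.
R_p = (41.1×680)/(41.1+680) = 38.76 Ω
R_total = 47.0 + 38.76 = 85.76 Ω
I = V / R_total = 24.0 / 85.76 = 0.2799 A
Voltage across the parallel pair: V_p = I × R_p = 0.2799 × 38.76 = 10.85 V
R2 is across V_p, so use P = V²/R for that branch.
P_R2 = (10.85)² / 41.1 = 2.863 W

2.86 W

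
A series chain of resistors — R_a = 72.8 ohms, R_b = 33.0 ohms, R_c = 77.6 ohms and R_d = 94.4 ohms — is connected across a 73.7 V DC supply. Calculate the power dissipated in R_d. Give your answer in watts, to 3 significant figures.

The current is common to all series resistors; compute it, then apply P = I²R for the target.
R_total = 72.8 + 33.0 + 77.6 + 94.4 = 277.8 Ω
I = V / R_total = 73.7 / 277.8 = 0.2653 A
P_R_d = I² × R_d = (0.2653)² × 94.4 = 6.644 W

6.64 W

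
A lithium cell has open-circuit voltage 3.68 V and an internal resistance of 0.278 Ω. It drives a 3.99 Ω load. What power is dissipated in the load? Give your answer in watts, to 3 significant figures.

Load and internal resistance form a series loop — compute the loop current, then the load power via I²R.
I = ε / (r + R) = 3.68 / (0.278 + 3.99) = 0.8622 A
P_load = I² R = (0.8622)² × 3.99 = 2.966 W

2.97 W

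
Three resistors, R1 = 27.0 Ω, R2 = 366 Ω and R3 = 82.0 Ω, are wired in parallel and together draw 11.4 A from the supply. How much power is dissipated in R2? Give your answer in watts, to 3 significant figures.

The branches share the same voltage, but only the total current is given — find V from the equivalent resistance first.
1/R_eq = 1/27.0 + 1/366 + 1/82.0 ⇒ R_eq = 19.24 Ω
V = I_total × R_eq = 11.40 × 19.24 = 219.4 V
P_R2 = V² / R2 = (219.4)² / 366 = 131.5 W

131 W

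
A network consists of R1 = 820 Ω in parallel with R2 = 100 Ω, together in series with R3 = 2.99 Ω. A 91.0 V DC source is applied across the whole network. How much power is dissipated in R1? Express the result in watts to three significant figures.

First find R_p for the parallel pair, then treat R_p + R3 as a series loop.
R_p = (820×100)/(820+100) = 89.13 Ω
R_total = R_p + 2.99 = 89.13 + 2.99 = 92.12 Ω
I = V / R_total = 91.0 / 92.12 = 0.9878 A
Voltage across the parallel pair: V_p = I × R_p = 0.9878 × 89.13 = 88.05 V
R1 sits across V_p; its power is V_p²/R.
P_R1 = (88.05)² / 820 = 9.454 W

9.45 W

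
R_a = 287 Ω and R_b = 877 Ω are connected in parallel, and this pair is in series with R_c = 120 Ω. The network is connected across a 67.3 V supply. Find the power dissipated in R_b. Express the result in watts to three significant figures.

2.14 W

First find R_p for the parallel pair, then treat R_p + R_c as a series loop.
R_p = (287×877)/(287+877) = 216.2 Ω
R_total = R_p + 120 = 216.2 + 120 = 336.2 Ω
I = V / R_total = 67.3 / 336.2 = 0.2002 A
Voltage across the parallel pair: V_p = I × R_p = 0.2002 × 216.2 = 43.28 V
Use P = V²/R for R_b with V = V_p.
P_R_b = (43.28)² / 877 = 2.136 W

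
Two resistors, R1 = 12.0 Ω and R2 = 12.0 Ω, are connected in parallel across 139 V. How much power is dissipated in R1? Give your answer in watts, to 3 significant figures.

Parallel branches share the same voltage; P = V²/R gives the branch power in one step.
P_R1 = V² / R1 = (139)² / 12.0 Ω = 1610 W

1610 W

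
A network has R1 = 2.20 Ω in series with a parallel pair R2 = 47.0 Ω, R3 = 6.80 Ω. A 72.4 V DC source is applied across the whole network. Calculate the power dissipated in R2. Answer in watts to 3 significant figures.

59.4 W

Collapse R2‖R3 to a single equivalent, reducing the network to two series elements.
R_p = (47.0×6.80)/(47.0+6.80) = 5.941 Ω
R_total = 2.20 + 5.941 = 8.141 Ω
I = V / R_total = 72.4 / 8.141 = 8.894 A
Voltage across the parallel pair: V_p = I × R_p = 8.894 × 5.941 = 52.83 V
With V_p across R2, its power is V_p²/R2.
P_R2 = (52.83)² / 47.0 = 59.39 W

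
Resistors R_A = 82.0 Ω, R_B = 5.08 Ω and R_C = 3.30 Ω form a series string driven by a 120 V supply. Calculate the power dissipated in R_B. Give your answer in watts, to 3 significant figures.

Series elements share the same current, so find I first, then use P = I²R.
R_total = 82.0 + 5.08 + 3.30 = 90.38 Ω
I = V / R_total = 120 / 90.38 = 1.328 A
P_R_B = I² × R_B = (1.328)² × 5.08 = 8.955 W

8.96 W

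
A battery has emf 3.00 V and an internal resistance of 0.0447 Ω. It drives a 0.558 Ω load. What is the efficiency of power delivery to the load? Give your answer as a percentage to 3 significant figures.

92.6 %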